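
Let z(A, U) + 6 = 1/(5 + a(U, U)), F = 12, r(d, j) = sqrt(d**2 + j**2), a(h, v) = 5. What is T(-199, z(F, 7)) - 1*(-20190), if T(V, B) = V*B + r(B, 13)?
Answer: 213641/10 + sqrt(20381)/10 ≈ 21378.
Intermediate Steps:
z(A, U) = -59/10 (z(A, U) = -6 + 1/(5 + 5) = -6 + 1/10 = -59/10)
T(V, B) = sqrt(169 + B**2) + B*V (T(V, B) = V*B + sqrt(B**2 + 13**2) = B*V + sqrt(B**2 + 169) = B*V + sqrt(169 + B**2) = sqrt(169 + B**2) + B*V)
T(-199, z(F, 7)) - 1*(-20190) = (sqrt(169 + (-59/10)**2) - 59/10*(-199)) - 1*(-20190) = (sqrt(169 + 3481/100) + 11741/10) + 20190 = (sqrt(20381/100) + 11741/10) + 20190 = (sqrt(20381)/10 + 11741/10) + 20190 = (11741/10 + sqrt(20381)/10) + 20190 = 213641/10 + sqrt(20381)/10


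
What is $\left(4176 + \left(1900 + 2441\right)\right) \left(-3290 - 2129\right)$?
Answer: $-46153623$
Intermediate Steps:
$\left(4176 + \left(1900 + 2441\right)\right) \left(-3290 - 2129\right) = \left(4176 + 4341\right) \left(-5419\right) = 8517 \left(-5419\right) = -46153623$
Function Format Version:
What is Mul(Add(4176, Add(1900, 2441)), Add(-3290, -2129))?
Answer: -46153623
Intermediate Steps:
Mul(Add(4176, Add(1900, 2441)), Add(-3290, -2129)) = Mul(Add(4176, 4341), -5419) = Mul(8517, -5419) = -46153623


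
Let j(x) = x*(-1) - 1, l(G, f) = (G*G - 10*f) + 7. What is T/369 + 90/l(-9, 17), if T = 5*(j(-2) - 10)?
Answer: -50/41 ≈ -1.2195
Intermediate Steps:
l(G, f) = 7 + G² - 10*f (l(G, f) = (G² - 10*f) + 7 = 7 + G² - 10*f)
j(x) = -1 - x (j(x) = -x - 1 = -1 - x)
T = -45 (T = 5*((-1 - 1*(-2)) - 10) = 5*((-1 + 2) - 10) = 5*(1 - 10) = 5*(-9) = -45)
T/369 + 90/l(-9, 17) = -45/369 + 90/(7 + (-9)² - 10*17) = -45*1/369 + 90/(7 + 81 - 170) = -5/41 + 90/(-82) = -5/41 + 90*(-1/82) = -5/41 - 45/41 = -50/41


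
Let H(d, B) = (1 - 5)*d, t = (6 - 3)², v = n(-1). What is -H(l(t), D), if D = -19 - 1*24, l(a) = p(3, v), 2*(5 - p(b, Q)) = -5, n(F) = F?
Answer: 30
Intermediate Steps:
v = -1
p(b, Q) = 15/2 (p(b, Q) = 5 - ½*(-5) = 5 + 5/2 = 15/2)
t = 9 (t = 3² = 9)
l(a) = 15/2
D = -43 (D = -19 - 24 = -43)
H(d, B) = -4*d
-H(l(t), D) = -(-4)*15/2 = -1*(-30) = 30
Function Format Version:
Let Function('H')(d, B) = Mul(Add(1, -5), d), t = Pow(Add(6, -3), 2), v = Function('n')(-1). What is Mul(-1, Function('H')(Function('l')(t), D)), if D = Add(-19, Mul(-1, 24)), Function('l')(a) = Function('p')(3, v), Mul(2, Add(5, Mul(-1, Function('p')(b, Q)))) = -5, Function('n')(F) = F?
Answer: 30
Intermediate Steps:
v = -1
Function('p')(b, Q) = Rational(15, 2) (Function('p')(b, Q) = Add(5, Mul(Rational(-1, 2), -5)) = Add(5, Rational(5, 2)) = Rational(15, 2))
t = 9 (t = Pow(3, 2) = 9)
Function('l')(a) = Rational(15, 2)
D = -43 (D = Add(-19, -24) = -43)
Function('H')(d, B) = Mul(-4, d)
Mul(-1, Function('H')(Function('l')(t), D)) = Mul(-1, Mul(-4, Rational(15, 2))) = Mul(-1, -30) = 30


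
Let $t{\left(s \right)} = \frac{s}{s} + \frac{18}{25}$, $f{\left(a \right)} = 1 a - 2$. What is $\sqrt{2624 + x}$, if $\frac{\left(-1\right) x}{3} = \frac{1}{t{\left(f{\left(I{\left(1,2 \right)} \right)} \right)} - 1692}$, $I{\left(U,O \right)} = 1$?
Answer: $\frac{7 \sqrt{95623661099}}{42257} \approx 51.225$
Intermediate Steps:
$f{\left(a \right)} = -2 + a$ ($f{\left(a \right)} = a - 2 = -2 + a$)
$t{\left(s \right)} = \frac{43}{25}$ ($t{\left(s \right)} = 1 + 18 \cdot \frac{1}{25} = 1 + \frac{18}{25} = \frac{43}{25}$)
$x = \frac{75}{42257}$ ($x = - \frac{3}{\frac{43}{25} - 1692} = - \frac{3}{- \frac{42257}{25}} = \left(-3\right) \left(- \frac{25}{42257}\right) = \frac{75}{42257} \approx 0.0017749$)
$\sqrt{2624 + x} = \sqrt{2624 + \frac{75}{42257}} = \sqrt{\frac{110882443}{42257}} = \frac{7 \sqrt{95623661099}}{42257}$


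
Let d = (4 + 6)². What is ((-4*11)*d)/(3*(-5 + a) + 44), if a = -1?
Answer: -2200/13 ≈ -169.23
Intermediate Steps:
d = 100 (d = 10² = 100)
((-4*11)*d)/(3*(-5 + a) + 44) = (-4*11*100)/(3*(-5 - 1) + 44) = (-44*100)/(3*(-6) + 44) = -4400/(-18 + 44) = -4400/26 = -4400*1/26 = -2200/13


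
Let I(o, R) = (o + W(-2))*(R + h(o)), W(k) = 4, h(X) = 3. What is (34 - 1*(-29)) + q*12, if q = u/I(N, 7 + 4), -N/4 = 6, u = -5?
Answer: 885/14 ≈ 63.214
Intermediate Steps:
N = -24 (N = -4*6 = -24)
I(o, R) = (3 + R)*(4 + o) (I(o, R) = (o + 4)*(R + 3) = (4 + o)*(3 + R) = (3 + R)*(4 + o))
q = 1/56 (q = -5/(12 + 3*(-24) + 4*(7 + 4) + (7 + 4)*(-24)) = -5/(12 - 72 + 4*11 + 11*(-24)) = -5/(12 - 72 + 44 - 264) = -5/(-280) = -5*(-1/280) = 1/56 ≈ 0.017857)
(34 - 1*(-29)) + q*12 = (34 - 1*(-29)) + (1/56)*12 = (34 + 29) + 3/14 = 63 + 3/14 = 885/14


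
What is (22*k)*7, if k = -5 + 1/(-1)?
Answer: -924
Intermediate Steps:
k = -6 (k = -5 - 1 = -6)
(22*k)*7 = (22*(-6))*7 = -132*7 = -924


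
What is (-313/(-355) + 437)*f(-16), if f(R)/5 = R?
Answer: -2487168/71 ≈ -35031.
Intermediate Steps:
f(R) = 5*R
(-313/(-355) + 437)*f(-16) = (-313/(-355) + 437)*(5*(-16)) = (-313*(-1/355) + 437)*(-80) = (313/355 + 437)*(-80) = (155448/355)*(-80) = -2487168/71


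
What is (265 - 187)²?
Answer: 6084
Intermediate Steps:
(265 - 187)² = 78² = 6084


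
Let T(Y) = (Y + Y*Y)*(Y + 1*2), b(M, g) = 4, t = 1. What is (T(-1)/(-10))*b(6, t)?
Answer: 0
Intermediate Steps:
T(Y) = (2 + Y)*(Y + Y²) (T(Y) = (Y + Y²)*(Y + 2) = (Y + Y²)*(2 + Y) = (2 + Y)*(Y + Y²))
(T(-1)/(-10))*b(6, t) = ((-(2 + (-1)² + 3*(-1)))/(-10))*4 = -(-1)*(2 + 1 - 3)/10*4 = -(-1)*0/10*4 = -⅒*0*4 = 0*4 = 0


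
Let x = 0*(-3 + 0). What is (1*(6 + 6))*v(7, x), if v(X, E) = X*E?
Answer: 0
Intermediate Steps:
x = 0 (x = 0*(-3) = 0)
v(X, E) = E*X
(1*(6 + 6))*v(7, x) = (1*(6 + 6))*(0*7) = (1*12)*0 = 12*0 = 0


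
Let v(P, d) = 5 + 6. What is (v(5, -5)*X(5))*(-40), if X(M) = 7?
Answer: -3080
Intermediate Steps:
v(P, d) = 11
(v(5, -5)*X(5))*(-40) = (11*7)*(-40) = 77*(-40) = -3080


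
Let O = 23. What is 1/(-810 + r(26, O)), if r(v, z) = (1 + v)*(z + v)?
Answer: 1/513 ≈ 0.0019493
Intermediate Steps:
r(v, z) = (1 + v)*(v + z)
1/(-810 + r(26, O)) = 1/(-810 + (26 + 23 + 26**2 + 26*23)) = 1/(-810 + (26 + 23 + 676 + 598)) = 1/(-810 + 1323) = 1/513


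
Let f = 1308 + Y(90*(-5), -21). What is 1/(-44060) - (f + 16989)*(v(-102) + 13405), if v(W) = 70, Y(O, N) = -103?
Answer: -10801932449001/44060 ≈ -2.4516e+8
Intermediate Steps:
f = 1205 (f = 1308 - 103 = 1205)
1/(-44060) - (f + 16989)*(v(-102) + 13405) = 1/(-44060) - (1205 + 16989)*(70 + 13405) = -1/44060 - 18194*13475 = -1/44060 - 1*245164150 = -1/44060 - 245164150 = -10801932449001/44060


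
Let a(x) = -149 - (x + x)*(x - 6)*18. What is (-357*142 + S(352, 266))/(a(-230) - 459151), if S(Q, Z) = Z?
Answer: 12607/603345 ≈ 0.020895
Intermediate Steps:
a(x) = -149 - 36*x*(-6 + x) (a(x) = -149 - (2*x)*(-6 + x)*18 = -149 - 2*x*(-6 + x)*18 = -149 - 36*x*(-6 + x))
(-357*142 + S(352, 266))/(a(-230) - 459151) = (-357*142 + 266)/((-149 - 36*(-230)**2 + 216*(-230)) - 459151) = (-50694 + 266)/((-149 - 36*52900 - 49680) - 459151) = -50428/((-149 - 1904400 - 49680) - 459151) = -50428/(-1954229 - 459151) = -50428/(-2413380) = -50428*(-1/2413380) = 12607/603345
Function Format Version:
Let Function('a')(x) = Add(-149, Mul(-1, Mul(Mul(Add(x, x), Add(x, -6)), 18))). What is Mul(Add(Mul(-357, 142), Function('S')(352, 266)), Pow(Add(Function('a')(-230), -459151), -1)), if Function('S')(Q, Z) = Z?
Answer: Rational(12607, 603345) ≈ 0.020895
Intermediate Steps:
Function('a')(x) = Add(-149, Mul(-36, x, Add(-6, x))) (Function('a')(x) = Add(-149, Mul(-1, Mul(Mul(Mul(2, x), Add(-6, x)), 18))) = Add(-149, Mul(-1, Mul(Mul(2, x, Add(-6, x)), 18))) = Add(-149, Mul(-1, Mul(36, x, Add(-6, x)))) = Add(-149, Mul(-36, x, Add(-6, x))))
Mul(Add(Mul(-357, 142), Function('S')(352, 266)), Pow(Add(Function('a')(-230), -459151), -1)) = Mul(Add(Mul(-357, 142), 266), Pow(Add(Add(-149, Mul(-36, Pow(-230, 2)), Mul(216, -230)), -459151), -1)) = Mul(Add(-50694, 266), Pow(Add(Add(-149, Mul(-36, 52900), -49680), -459151), -1)) = Mul(-50428, Pow(Add(Add(-149, -1904400, -49680), -459151), -1)) = Mul(-50428, Pow(Add(-1954229, -459151), -1)) = Mul(-50428, Pow(-2413380, -1)) = Mul(-50428, Rational(-1, 2413380)) = Rational(12607, 603345)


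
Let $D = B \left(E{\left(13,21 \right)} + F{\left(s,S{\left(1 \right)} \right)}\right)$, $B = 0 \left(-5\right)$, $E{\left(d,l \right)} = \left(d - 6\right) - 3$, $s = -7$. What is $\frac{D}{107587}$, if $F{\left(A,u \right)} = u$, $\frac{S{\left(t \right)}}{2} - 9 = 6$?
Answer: $0$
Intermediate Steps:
$S{\left(t \right)} = 30$ ($S{\left(t \right)} = 18 + 2 \cdot 6 = 18 + 12 = 30$)
$E{\left(d,l \right)} = -9 + d$ ($E{\left(d,l \right)} = \left(-6 + d\right) - 3 = -9 + d$)
$B = 0$
$D = 0$ ($D = 0 \left(\left(-9 + 13\right) + 30\right) = 0 \left(4 + 30\right) = 0 \cdot 34 = 0$)
$\frac{D}{107587} = \frac{0}{107587} = 0 \cdot \frac{1}{107587} = 0$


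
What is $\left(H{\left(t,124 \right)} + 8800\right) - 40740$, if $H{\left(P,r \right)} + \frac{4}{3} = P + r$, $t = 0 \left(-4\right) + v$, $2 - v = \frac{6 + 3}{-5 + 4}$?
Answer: $- \frac{95419}{3} \approx -31806.0$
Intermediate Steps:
$v = 11$ ($v = 2 - \frac{6 + 3}{-5 + 4} = 2 - \frac{9}{-1} = 2 - 9 \left(-1\right) = 2 - -9 = 2 + 9 = 11$)
$t = 11$ ($t = 0 \left(-4\right) + 11 = 0 + 11 = 11$)
$H{\left(P,r \right)} = - \frac{4}{3} + P + r$ ($H{\left(P,r \right)} = - \frac{4}{3} + \left(P + r\right) = - \frac{4}{3} + P + r$)
$\left(H{\left(t,124 \right)} + 8800\right) - 40740 = \left(\left(- \frac{4}{3} + 11 + 124\right) + 8800\right) - 40740 = \left(\frac{401}{3} + 8800\right) - 40740 = \frac{26801}{3} - 40740 = - \frac{95419}{3}$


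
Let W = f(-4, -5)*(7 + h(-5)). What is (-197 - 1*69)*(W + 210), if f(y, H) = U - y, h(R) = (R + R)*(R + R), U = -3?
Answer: -84322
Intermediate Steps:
h(R) = 4*R² (h(R) = (2*R)*(2*R) = 4*R²)
f(y, H) = -3 - y
W = 107 (W = (-3 - 1*(-4))*(7 + 4*(-5)²) = (-3 + 4)*(7 + 4*25) = 1*(7 + 100) = 1*107 = 107)
(-197 - 1*69)*(W + 210) = (-197 - 1*69)*(107 + 210) = (-197 - 69)*317 = -266*317 = -84322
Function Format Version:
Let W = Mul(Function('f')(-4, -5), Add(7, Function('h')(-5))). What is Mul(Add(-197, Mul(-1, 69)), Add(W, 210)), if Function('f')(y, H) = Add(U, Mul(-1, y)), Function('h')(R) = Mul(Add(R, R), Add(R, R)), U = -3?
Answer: -84322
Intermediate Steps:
Function('h')(R) = Mul(4, Pow(R, 2)) (Function('h')(R) = Mul(Mul(2, R), Mul(2, R)) = Mul(4, Pow(R, 2)))
Function('f')(y, H) = Add(-3, Mul(-1, y))
W = 107 (W = Mul(Add(-3, Mul(-1, -4)), Add(7, Mul(4, Pow(-5, 2)))) = Mul(Add(-3, 4), Add(7, Mul(4, 25))) = Mul(1, Add(7, 100)) = Mul(1, 107) = 107)
Mul(Add(-197, Mul(-1, 69)), Add(W, 210)) = Mul(Add(-197, Mul(-1, 69)), Add(107, 210)) = Mul(Add(-197, -69), 317) = Mul(-266, 317) = -84322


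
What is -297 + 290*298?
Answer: 86123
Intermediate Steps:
-297 + 290*298 = -297 + 86420 = 86123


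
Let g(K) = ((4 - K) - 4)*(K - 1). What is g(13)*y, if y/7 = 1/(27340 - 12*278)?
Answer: -273/6001 ≈ -0.045492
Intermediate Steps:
g(K) = -K*(-1 + K) (g(K) = (-K)*(-1 + K) = -K*(-1 + K))
y = 7/24004 (y = 7/(27340 - 12*278) = 7/(27340 - 3336) = 7/24004 ≈ 0.00029162)
g(13)*y = (13*(1 - 1*13))*(7/24004) = (13*(1 - 13))*(7/24004) = (13*(-12))*(7/24004) = -156*7/24004 = -273/6001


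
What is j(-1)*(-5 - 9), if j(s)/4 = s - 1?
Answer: 112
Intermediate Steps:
j(s) = -4 + 4*s (j(s) = 4*(s - 1) = 4*(-1 + s) = -4 + 4*s)
j(-1)*(-5 - 9) = (-4 + 4*(-1))*(-5 - 9) = (-4 - 4)*(-14) = -8*(-14) = 112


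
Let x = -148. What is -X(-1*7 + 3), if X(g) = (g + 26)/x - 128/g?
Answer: -2357/74 ≈ -31.851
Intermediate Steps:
X(g) = -13/74 - 128/g - g/148 (X(g) = (g + 26)/(-148) - 128/g = (26 + g)*(-1/148) - 128/g = (-13/74 - g/148) - 128/g = -13/74 - 128/g - g/148)
-X(-1*7 + 3) = -(-18944 + (-1*7 + 3)*(-26 - (-1*7 + 3)))/(148*(-1*7 + 3)) = -(-18944 + (-7 + 3)*(-26 - (-7 + 3)))/(148*(-7 + 3)) = -(-18944 - 4*(-26 - 1*(-4)))/(148*(-4)) = -(-1)*(-18944 - 4*(-26 + 4))/(148*4) = -(-1)*(-18944 - 4*(-22))/(148*4) = -(-1)*(-18944 + 88)/(148*4) = -(-1)*(-18856)/(148*4) = -1*2357/74 = -2357/74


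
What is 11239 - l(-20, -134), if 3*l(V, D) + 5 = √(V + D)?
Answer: 33722/3 - I*√154/3 ≈ 11241.0 - 4.1366*I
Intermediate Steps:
l(V, D) = -5/3 + √(D + V)/3 (l(V, D) = -5/3 + √(V + D)/3 = -5/3 + √(D + V)/3)
11239 - l(-20, -134) = 11239 - (-5/3 + √(-134 - 20)/3) = 11239 - (-5/3 + √(-154)/3) = 11239 - (-5/3 + (I*√154)/3) = 11239 - (-5/3 + I*√154/3) = 11239 + (5/3 - I*√154/3) = 33722/3 - I*√154/3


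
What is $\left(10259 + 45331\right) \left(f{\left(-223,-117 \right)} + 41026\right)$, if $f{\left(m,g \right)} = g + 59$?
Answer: $2277411120$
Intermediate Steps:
$f{\left(m,g \right)} = 59 + g$
$\left(10259 + 45331\right) \left(f{\left(-223,-117 \right)} + 41026\right) = \left(10259 + 45331\right) \left(\left(59 - 117\right) + 41026\right) = 55590 \left(-58 + 41026\right) = 55590 \cdot 40968 = 2277411120$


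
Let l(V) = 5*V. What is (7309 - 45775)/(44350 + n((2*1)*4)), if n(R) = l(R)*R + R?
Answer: -19233/22339 ≈ -0.86096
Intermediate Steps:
n(R) = R + 5*R² (n(R) = (5*R)*R + R = 5*R² + R = R + 5*R²)
(7309 - 45775)/(44350 + n((2*1)*4)) = (7309 - 45775)/(44350 + ((2*1)*4)*(1 + 5*((2*1)*4))) = -38466/(44350 + (2*4)*(1 + 5*(2*4))) = -38466/(44350 + 8*(1 + 5*8)) = -38466/(44350 + 8*(1 + 40)) = -38466/(44350 + 8*41) = -38466/(44350 + 328) = -38466/44678 = -38466*1/44678 = -19233/22339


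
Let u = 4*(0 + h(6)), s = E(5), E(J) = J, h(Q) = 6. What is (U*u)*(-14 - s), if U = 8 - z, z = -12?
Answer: -9120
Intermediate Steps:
s = 5
U = 20 (U = 8 - 1*(-12) = 8 + 12 = 20)
u = 24 (u = 4*(0 + 6) = 4*6 = 24)
(U*u)*(-14 - s) = (20*24)*(-14 - 1*5) = 480*(-14 - 5) = 480*(-19) = -9120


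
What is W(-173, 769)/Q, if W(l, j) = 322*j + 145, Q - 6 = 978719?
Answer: 247763/978725 ≈ 0.25315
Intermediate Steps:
Q = 978725 (Q = 6 + 978719 = 978725)
W(l, j) = 145 + 322*j
W(-173, 769)/Q = (145 + 322*769)/978725 = (145 + 247618)*(1/978725) = 247763*(1/978725) = 247763/978725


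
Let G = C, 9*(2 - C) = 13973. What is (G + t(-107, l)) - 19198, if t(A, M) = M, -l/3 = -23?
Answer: -186116/9 ≈ -20680.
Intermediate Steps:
l = 69 (l = -3*(-23) = 69)
C = -13955/9 (C = 2 - ⅑*13973 = 2 - 13973/9 = -13955/9 ≈ -1550.6)
G = -13955/9 ≈ -1550.6
(G + t(-107, l)) - 19198 = (-13955/9 + 69) - 19198 = -13334/9 - 19198 = -186116/9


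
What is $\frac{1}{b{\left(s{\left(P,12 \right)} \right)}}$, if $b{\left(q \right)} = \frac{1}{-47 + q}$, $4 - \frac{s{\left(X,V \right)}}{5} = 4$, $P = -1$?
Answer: $-47$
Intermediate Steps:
$s{\left(X,V \right)} = 0$ ($s{\left(X,V \right)} = 20 - 20 = 0$)
$\frac{1}{b{\left(s{\left(P,12 \right)} \right)}} = \frac{1}{\frac{1}{-47 + 0}} = \frac{1}{\frac{1}{-47}} = \frac{1}{- \frac{1}{47}} = -47$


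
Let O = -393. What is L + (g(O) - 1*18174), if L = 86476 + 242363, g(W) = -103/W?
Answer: 122091448/393 ≈ 3.1067e+5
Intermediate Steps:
L = 328839
L + (g(O) - 1*18174) = 328839 + (-103/(-393) - 1*18174) = 328839 + (-103*(-1/393) - 18174) = 328839 + (103/393 - 18174) = 328839 - 7142279/393 = 122091448/393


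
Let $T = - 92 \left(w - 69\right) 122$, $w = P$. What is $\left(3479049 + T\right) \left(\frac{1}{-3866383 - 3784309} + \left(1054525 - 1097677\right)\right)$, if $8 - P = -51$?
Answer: $- \frac{1185637707544417465}{7650692} \approx -1.5497 \cdot 10^{11}$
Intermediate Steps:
$P = 59$ ($P = 8 - -51 = 8 + 51 = 59$)
$w = 59$
$T = 112240$ ($T = - 92 \left(59 - 69\right) 122 = \left(-92\right) \left(-10\right) 122 = 920 \cdot 122 = 112240$)
$\left(3479049 + T\right) \left(\frac{1}{-3866383 - 3784309} + \left(1054525 - 1097677\right)\right) = \left(3479049 + 112240\right) \left(\frac{1}{-3866383 - 3784309} + \left(1054525 - 1097677\right)\right) = 3591289 \left(\frac{1}{-7650692} + \left(1054525 - 1097677\right)\right) = 3591289 \left(- \frac{1}{7650692} - 43152\right) = 3591289 \left(- \frac{330142661185}{7650692}\right) = - \frac{1185637707544417465}{7650692}$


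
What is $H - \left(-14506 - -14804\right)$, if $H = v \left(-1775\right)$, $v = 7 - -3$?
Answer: $-18048$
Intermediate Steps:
$v = 10$ ($v = 7 + 3 = 10$)
$H = -17750$ ($H = 10 \left(-1775\right) = -17750$)
$H - \left(-14506 - -14804\right) = -17750 - \left(-14506 - -14804\right) = -17750 - \left(-14506 + 14804\right) = -17750 - 298 = -18048$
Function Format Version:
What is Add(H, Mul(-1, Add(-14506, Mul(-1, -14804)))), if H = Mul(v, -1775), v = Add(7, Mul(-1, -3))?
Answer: -18048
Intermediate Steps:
v = 10 (v = Add(7, 3) = 10)
H = -17750 (H = Mul(10, -1775) = -17750)
Add(H, Mul(-1, Add(-14506, Mul(-1, -14804)))) = Add(-17750, Mul(-1, Add(-14506, Mul(-1, -14804)))) = Add(-17750, Mul(-1, Add(-14506, 14804))) = Add(-17750, Mul(-1, 298)) = Add(-17750, -298) = -18048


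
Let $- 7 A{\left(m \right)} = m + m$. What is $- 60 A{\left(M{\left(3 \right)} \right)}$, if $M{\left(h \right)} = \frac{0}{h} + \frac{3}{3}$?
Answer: $\frac{120}{7} \approx 17.143$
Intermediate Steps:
$M{\left(h \right)} = 1$ ($M{\left(h \right)} = 0 + 3 \cdot \frac{1}{3} = 0 + 1 = 1$)
$A{\left(m \right)} = - \frac{2 m}{7}$ ($A{\left(m \right)} = - \frac{m + m}{7} = - \frac{2 m}{7}$)
$- 60 A{\left(M{\left(3 \right)} \right)} = - 60 \left(\left(- \frac{2}{7}\right) 1\right) = \left(-60\right) \left(- \frac{2}{7}\right) = \frac{120}{7}$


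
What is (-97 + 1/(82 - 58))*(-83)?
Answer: 193141/24 ≈ 8047.5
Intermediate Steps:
(-97 + 1/(82 - 58))*(-83) = (-97 + 1/24)*(-83) = -2327/24*(-83) = 193141/24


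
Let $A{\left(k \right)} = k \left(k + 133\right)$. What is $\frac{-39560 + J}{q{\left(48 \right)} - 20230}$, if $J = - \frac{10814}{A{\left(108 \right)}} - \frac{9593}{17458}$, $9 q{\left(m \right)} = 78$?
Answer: $\frac{2247047104357}{1148563705464} \approx 1.9564$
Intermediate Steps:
$A{\left(k \right)} = k \left(133 + k\right)$
$q{\left(m \right)} = \frac{26}{3}$ ($q{\left(m \right)} = \frac{1}{9} \cdot 78 = \frac{26}{3}$)
$J = - \frac{54809677}{56799603}$ ($J = - \frac{10814}{108 \left(133 + 108\right)} - \frac{9593}{17458} = - \frac{10814}{108 \cdot 241} - \frac{9593}{17458} = - \frac{10814}{26028} - \frac{9593}{17458} = \left(-10814\right) \frac{1}{26028} - \frac{9593}{17458} = - \frac{5407}{13014} - \frac{9593}{17458} = - \frac{54809677}{56799603} \approx -0.96497$)
$\frac{-39560 + J}{q{\left(48 \right)} - 20230} = \frac{-39560 - \frac{54809677}{56799603}}{\frac{26}{3} - 20230} = - \frac{2247047104357}{56799603 \left(- \frac{60664}{3}\right)} = \left(- \frac{2247047104357}{56799603}\right) \left(- \frac{3}{60664}\right) = \frac{2247047104357}{1148563705464}$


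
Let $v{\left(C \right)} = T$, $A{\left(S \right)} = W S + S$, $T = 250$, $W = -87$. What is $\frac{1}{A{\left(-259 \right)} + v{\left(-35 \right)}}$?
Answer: $\frac{1}{22524} \approx 4.4397 \cdot 10^{-5}$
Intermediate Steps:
$A{\left(S \right)} = - 86 S$ ($A{\left(S \right)} = - 87 S + S = - 86 S$)
$v{\left(C \right)} = 250$
$\frac{1}{A{\left(-259 \right)} + v{\left(-35 \right)}} = \frac{1}{\left(-86\right) \left(-259\right) + 250} = \frac{1}{22274 + 250} = \frac{1}{22524}$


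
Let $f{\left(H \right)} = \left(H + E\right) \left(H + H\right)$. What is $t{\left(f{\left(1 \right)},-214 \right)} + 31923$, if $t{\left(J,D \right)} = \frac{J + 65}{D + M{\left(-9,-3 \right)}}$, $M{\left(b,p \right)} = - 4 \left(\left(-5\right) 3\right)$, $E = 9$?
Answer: $\frac{4916057}{154} \approx 31922.0$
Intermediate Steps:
$f{\left(H \right)} = 2 H \left(9 + H\right)$ ($f{\left(H \right)} = \left(H + 9\right) \left(H + H\right) = \left(9 + H\right) 2 H = 2 H \left(9 + H\right)$)
$M{\left(b,p \right)} = 60$ ($M{\left(b,p \right)} = \left(-4\right) \left(-15\right) = 60$)
$t{\left(J,D \right)} = \frac{65 + J}{60 + D}$ ($t{\left(J,D \right)} = \frac{J + 65}{D + 60} = \frac{65 + J}{60 + D}$)
$t{\left(f{\left(1 \right)},-214 \right)} + 31923 = \frac{65 + 2 \cdot 1 \left(9 + 1\right)}{60 - 214} + 31923 = \frac{65 + 2 \cdot 1 \cdot 10}{-154} + 31923 = - \frac{65 + 20}{154} + 31923 = \left(- \frac{1}{154}\right) 85 + 31923 = - \frac{85}{154} + 31923 = \frac{4916057}{154}$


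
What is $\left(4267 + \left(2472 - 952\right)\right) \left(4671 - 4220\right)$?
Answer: $2609937$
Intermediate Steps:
$\left(4267 + \left(2472 - 952\right)\right) \left(4671 - 4220\right) = \left(4267 + \left(2472 - 952\right)\right) 451 = \left(4267 + 1520\right) 451 = 5787 \cdot 451 = 2609937$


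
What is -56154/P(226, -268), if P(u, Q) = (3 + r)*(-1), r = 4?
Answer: 8022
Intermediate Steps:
P(u, Q) = -7 (P(u, Q) = (3 + 4)*(-1) = 7*(-1) = -7)
-56154/P(226, -268) = -56154/(-7) = -56154*(-⅐) = 8022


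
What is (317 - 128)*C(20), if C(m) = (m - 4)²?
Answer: 48384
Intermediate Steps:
C(m) = (-4 + m)²
(317 - 128)*C(20) = (317 - 128)*(-4 + 20)² = 189*16² = 189*256 = 48384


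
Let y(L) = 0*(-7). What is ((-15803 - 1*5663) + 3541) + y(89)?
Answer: -17925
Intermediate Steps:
y(L) = 0
((-15803 - 1*5663) + 3541) + y(89) = ((-15803 - 1*5663) + 3541) + 0 = ((-15803 - 5663) + 3541) + 0 = (-21466 + 3541) + 0 = -17925 + 0 = -17925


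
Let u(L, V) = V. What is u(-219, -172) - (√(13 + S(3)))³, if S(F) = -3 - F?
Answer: -172 - 7*√7 ≈ -190.52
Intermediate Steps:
u(-219, -172) - (√(13 + S(3)))³ = -172 - (√(13 + (-3 - 1*3)))³ = -172 - (√(13 + (-3 - 3)))³ = -172 - (√(13 - 6))³ = -172 - (√7)³ = -172 - 7*√7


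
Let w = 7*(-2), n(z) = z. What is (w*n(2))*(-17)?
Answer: 476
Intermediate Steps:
w = -14
(w*n(2))*(-17) = -14*2*(-17) = -28*(-17) = 476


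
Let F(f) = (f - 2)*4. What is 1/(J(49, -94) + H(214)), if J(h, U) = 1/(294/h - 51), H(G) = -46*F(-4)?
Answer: 45/49679 ≈ 0.00090582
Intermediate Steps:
F(f) = -8 + 4*f (F(f) = (-2 + f)*4 = -8 + 4*f)
H(G) = 1104 (H(G) = -46*(-8 + 4*(-4)) = -46*(-8 - 16) = -46*(-24) = 1104)
J(h, U) = 1/(-51 + 294/h)
1/(J(49, -94) + H(214)) = 1/(-1*49/(-294 + 51*49) + 1104) = 1/(-1*49/(-294 + 2499) + 1104) = 1/(-1*49/2205 + 1104) = 1/(-1*49*1/2205 + 1104) = 1/(-1/45 + 1104) = 1/(49679/45) = 45/49679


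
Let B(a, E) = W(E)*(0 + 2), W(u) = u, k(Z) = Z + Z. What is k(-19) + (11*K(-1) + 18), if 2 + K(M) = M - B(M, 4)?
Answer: -141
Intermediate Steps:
k(Z) = 2*Z
B(a, E) = 2*E (B(a, E) = E*(0 + 2) = E*2 = 2*E)
K(M) = -10 + M (K(M) = -2 + (M - 2*4) = -2 + (M - 1*8) = -2 + (M - 8) = -2 + (-8 + M) = -10 + M)
k(-19) + (11*K(-1) + 18) = 2*(-19) + (11*(-10 - 1) + 18) = -38 + (11*(-11) + 18) = -38 + (-121 + 18) = -38 - 103 = -141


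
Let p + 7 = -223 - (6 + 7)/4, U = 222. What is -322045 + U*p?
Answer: -747653/2 ≈ -3.7383e+5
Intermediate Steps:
p = -933/4 (p = -7 + (-223 - (6 + 7)/4) = -7 + (-223 - 13/4) = -7 - 905/4 = -933/4 ≈ -233.25)
-322045 + U*p = -322045 + 222*(-933/4) = -322045 - 103563/2 = -747653/2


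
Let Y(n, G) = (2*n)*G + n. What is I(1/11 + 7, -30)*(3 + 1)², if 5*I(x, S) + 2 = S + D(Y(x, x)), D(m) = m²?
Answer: 2707330624/73205 ≈ 36983.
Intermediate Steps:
Y(n, G) = n + 2*G*n (Y(n, G) = 2*G*n + n = n + 2*G*n)
I(x, S) = -⅖ + S/5 + x²*(1 + 2*x)²/5 (I(x, S) = -⅖ + (S + (x*(1 + 2*x))²)/5 = -⅖ + (S + x²*(1 + 2*x)²)/5 = -⅖ + (S/5 + x²*(1 + 2*x)²/5) = -⅖ + S/5 + x²*(1 + 2*x)²/5)
I(1/11 + 7, -30)*(3 + 1)² = (-⅖ + (⅕)*(-30) + (1/11 + 7)²*(1 + 2*(1/11 + 7))²/5)*(3 + 1)² = (-⅖ - 6 + (1/11 + 7)²*(1 + 2*(1/11 + 7))²/5)*4² = (-⅖ - 6 + (78/11)²*(1 + 2*(78/11))²/5)*16 = (-⅖ - 6 + (⅕)*(6084/121)*(1 + 156/11)²)*16 = (-⅖ - 6 + (⅕)*(6084/121)*(167/11)²)*16 = (-⅖ - 6 + (⅕)*(6084/121)*(27889/121))*16 = (-⅖ - 6 + 169676676/73205)*16 = (169208164/73205)*16 = 2707330624/73205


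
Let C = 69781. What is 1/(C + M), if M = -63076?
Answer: 1/6705 ≈ 0.00014914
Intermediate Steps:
1/(C + M) = 1/(69781 - 63076) = 1/6705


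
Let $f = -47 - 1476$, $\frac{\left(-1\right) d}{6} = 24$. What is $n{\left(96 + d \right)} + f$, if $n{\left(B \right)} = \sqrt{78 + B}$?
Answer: $-1523 + \sqrt{30} \approx -1517.5$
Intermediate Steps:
$d = -144$ ($d = \left(-6\right) 24 = -144$)
$f = -1523$ ($f = -47 - 1476 = -1523$)
$n{\left(96 + d \right)} + f = \sqrt{78 + \left(96 - 144\right)} - 1523 = \sqrt{78 - 48} - 1523 = \sqrt{30} - 1523 = -1523 + \sqrt{30}$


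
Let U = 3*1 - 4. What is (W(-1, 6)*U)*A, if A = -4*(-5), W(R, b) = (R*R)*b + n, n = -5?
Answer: -20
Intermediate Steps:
W(R, b) = -5 + b*R**2 (W(R, b) = (R*R)*b - 5 = R**2*b - 5 = b*R**2 - 5 = -5 + b*R**2)
A = 20
U = -1 (U = 3 - 4 = -1)
(W(-1, 6)*U)*A = ((-5 + 6*(-1)**2)*(-1))*20 = ((-5 + 6*1)*(-1))*20 = ((-5 + 6)*(-1))*20 = (1*(-1))*20 = -1*20 = -20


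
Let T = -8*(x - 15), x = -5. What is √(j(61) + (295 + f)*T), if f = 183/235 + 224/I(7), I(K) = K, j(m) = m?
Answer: √115984861/47 ≈ 229.14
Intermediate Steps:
T = 160 (T = -8*(-5 - 15) = -8*(-20) = 160)
f = 7703/235 (f = 183/235 + 224/7 = 183*(1/235) + 224*(⅐) = 183/235 + 32 = 7703/235 ≈ 32.779)
√(j(61) + (295 + f)*T) = √(61 + (295 + 7703/235)*160) = √(61 + (77028/235)*160) = √(61 + 2464896/47) = √(2467763/47) = √115984861/47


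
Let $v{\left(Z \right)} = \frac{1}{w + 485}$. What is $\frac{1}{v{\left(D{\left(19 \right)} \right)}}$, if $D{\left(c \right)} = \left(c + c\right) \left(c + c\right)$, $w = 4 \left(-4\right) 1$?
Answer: $469$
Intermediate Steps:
$w = -16$ ($w = \left(-16\right) 1 = -16$)
$D{\left(c \right)} = 4 c^{2}$ ($D{\left(c \right)} = 2 c 2 c = 4 c^{2}$)
$v{\left(Z \right)} = \frac{1}{469}$ ($v{\left(Z \right)} = \frac{1}{-16 + 485} = \frac{1}{469}$)
$\frac{1}{v{\left(D{\left(19 \right)} \right)}} = \frac{1}{\frac{1}{469}} = 469$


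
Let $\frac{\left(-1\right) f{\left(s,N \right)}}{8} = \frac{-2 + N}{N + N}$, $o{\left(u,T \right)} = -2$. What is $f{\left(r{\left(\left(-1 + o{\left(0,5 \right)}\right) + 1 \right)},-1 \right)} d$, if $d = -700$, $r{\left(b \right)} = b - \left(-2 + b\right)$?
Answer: $8400$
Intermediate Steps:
$r{\left(b \right)} = 2$
$f{\left(s,N \right)} = - \frac{4 \left(-2 + N\right)}{N}$ ($f{\left(s,N \right)} = - 8 \frac{-2 + N}{N + N} = - 8 \frac{-2 + N}{2 N} = - \frac{4 \left(-2 + N\right)}{N}$)
$f{\left(r{\left(\left(-1 + o{\left(0,5 \right)}\right) + 1 \right)},-1 \right)} d = \left(-4 + \frac{8}{-1}\right) \left(-700\right) = \left(-4 + 8 \left(-1\right)\right) \left(-700\right) = \left(-4 - 8\right) \left(-700\right) = \left(-12\right) \left(-700\right) = 8400$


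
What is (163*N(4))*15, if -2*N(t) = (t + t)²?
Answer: -78240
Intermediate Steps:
N(t) = -2*t² (N(t) = -(t + t)²/2 = -4*t²/2 = -2*t²)
(163*N(4))*15 = (163*(-2*4²))*15 = (163*(-2*16))*15 = (163*(-32))*15 = -5216*15 = -78240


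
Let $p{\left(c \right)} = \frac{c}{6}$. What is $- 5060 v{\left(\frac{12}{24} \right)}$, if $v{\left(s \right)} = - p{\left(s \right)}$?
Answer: $\frac{1265}{3} \approx 421.67$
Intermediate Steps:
$p{\left(c \right)} = \frac{c}{6}$ ($p{\left(c \right)} = c \frac{1}{6} = \frac{c}{6}$)
$v{\left(s \right)} = - \frac{s}{6}$
$- 5060 v{\left(\frac{12}{24} \right)} = - 5060 \left(- \frac{12 \cdot \frac{1}{24}}{6}\right) = - 5060 \left(\left(- \frac{1}{6}\right) \frac{1}{2}\right) = \left(-5060\right) \left(- \frac{1}{12}\right) = \frac{1265}{3}$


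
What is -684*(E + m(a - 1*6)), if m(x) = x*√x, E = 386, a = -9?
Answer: -264024 + 10260*I*√15 ≈ -2.6402e+5 + 39737.0*I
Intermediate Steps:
m(x) = x^(3/2)
-684*(E + m(a - 1*6)) = -684*(386 + (-9 - 1*6)^(3/2)) = -684*(386 + (-9 - 6)^(3/2)) = -684*(386 + (-15)^(3/2)) = -684*(386 - 15*I*√15) = -264024 + 10260*I*√15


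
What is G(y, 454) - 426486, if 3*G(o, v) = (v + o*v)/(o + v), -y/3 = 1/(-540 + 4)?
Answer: -311352021220/730041 ≈ -4.2649e+5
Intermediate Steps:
y = 3/536 (y = -3/(-540 + 4) = -3/(-536) = -3*(-1/536) = 3/536 ≈ 0.0055970)
G(o, v) = (v + o*v)/(3*(o + v)) (G(o, v) = ((v + o*v)/(o + v))/3 = (v + o*v)/(3*(o + v)))
G(y, 454) - 426486 = (1/3)*454*(1 + 3/536)/(3/536 + 454) - 426486 = (1/3)*454*(539/536)/(243347/536) - 426486 = (1/3)*454*(536/243347)*(539/536) - 426486 = 244706/730041 - 426486 = -311352021220/730041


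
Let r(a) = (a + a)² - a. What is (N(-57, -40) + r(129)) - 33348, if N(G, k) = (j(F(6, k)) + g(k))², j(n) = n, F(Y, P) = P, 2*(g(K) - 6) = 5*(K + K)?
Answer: 87843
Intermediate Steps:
g(K) = 6 + 5*K (g(K) = 6 + (5*(K + K))/2 = 6 + (5*(2*K))/2 = 6 + (10*K)/2 = 6 + 5*K)
N(G, k) = (6 + 6*k)² (N(G, k) = (k + (6 + 5*k))² = (6 + 6*k)²)
r(a) = -a + 4*a² (r(a) = (2*a)² - a = 4*a² - a = -a + 4*a²)
(N(-57, -40) + r(129)) - 33348 = (36*(1 - 40)² + 129*(-1 + 4*129)) - 33348 = (36*(-39)² + 129*(-1 + 516)) - 33348 = (36*1521 + 129*515) - 33348 = (54756 + 66435) - 33348 = 121191 - 33348 = 87843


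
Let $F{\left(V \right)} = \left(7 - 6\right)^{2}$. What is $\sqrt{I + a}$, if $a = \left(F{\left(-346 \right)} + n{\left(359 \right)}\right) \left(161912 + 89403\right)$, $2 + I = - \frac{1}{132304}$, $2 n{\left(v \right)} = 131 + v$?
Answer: $\frac{\sqrt{67636242140266419}}{33076} \approx 7862.8$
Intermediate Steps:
$n{\left(v \right)} = \frac{131}{2} + \frac{v}{2}$ ($n{\left(v \right)} = \frac{131 + v}{2} = \frac{131}{2} + \frac{v}{2}$)
$F{\left(V \right)} = 1$ ($F{\left(V \right)} = 1^{2} = 1$)
$I = - \frac{264609}{132304}$ ($I = -2 - \frac{1}{132304} = - \frac{264609}{132304} \approx -2.0$)
$a = 61823490$ ($a = \left(1 + \left(\frac{131}{2} + \frac{1}{2} \cdot 359\right)\right) \left(161912 + 89403\right) = \left(1 + \left(\frac{131}{2} + \frac{359}{2}\right)\right) 251315 = \left(1 + 245\right) 251315 = 246 \cdot 251315 = 61823490$)
$\sqrt{I + a} = \sqrt{- \frac{264609}{132304} + 61823490} = \sqrt{\frac{8179494756351}{132304}} = \frac{\sqrt{67636242140266419}}{33076}$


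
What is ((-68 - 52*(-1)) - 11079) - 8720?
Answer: -19815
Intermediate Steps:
((-68 - 52*(-1)) - 11079) - 8720 = ((-68 + 52) - 11079) - 8720 = (-16 - 11079) - 8720 = -11095 - 8720 = -19815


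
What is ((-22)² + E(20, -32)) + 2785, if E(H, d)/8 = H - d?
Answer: 3685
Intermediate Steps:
E(H, d) = -8*d + 8*H (E(H, d) = 8*(H - d) = -8*d + 8*H)
((-22)² + E(20, -32)) + 2785 = ((-22)² + (-8*(-32) + 8*20)) + 2785 = (484 + (256 + 160)) + 2785 = (484 + 416) + 2785 = 900 + 2785 = 3685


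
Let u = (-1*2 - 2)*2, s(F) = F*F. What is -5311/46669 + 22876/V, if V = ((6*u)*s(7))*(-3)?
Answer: 46511/14868 ≈ 3.1283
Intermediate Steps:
s(F) = F²
u = -8 (u = (-2 - 2)*2 = -4*2 = -8)
V = 7056 (V = ((6*(-8))*7²)*(-3) = -48*49*(-3) = -2352*(-3) = 7056)
-5311/46669 + 22876/V = -5311/46669 + 22876/7056 = -5311*1/46669 + 22876*(1/7056) = -47/413 + 817/252 = 46511/14868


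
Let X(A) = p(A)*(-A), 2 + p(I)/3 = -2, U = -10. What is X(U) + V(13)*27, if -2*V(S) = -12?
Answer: 42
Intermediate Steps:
V(S) = 6 (V(S) = -½*(-12) = 6)
p(I) = -12 (p(I) = -6 + 3*(-2) = -6 - 6 = -12)
X(A) = 12*A (X(A) = -(-12)*A = 12*A)
X(U) + V(13)*27 = 12*(-10) + 6*27 = -120 + 162 = 42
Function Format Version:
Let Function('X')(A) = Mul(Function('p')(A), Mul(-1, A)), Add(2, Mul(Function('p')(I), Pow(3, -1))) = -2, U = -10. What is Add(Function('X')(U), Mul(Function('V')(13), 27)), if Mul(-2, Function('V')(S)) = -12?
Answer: 42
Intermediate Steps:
Function('V')(S) = 6 (Function('V')(S) = Mul(Rational(-1, 2), -12) = 6)
Function('p')(I) = -12 (Function('p')(I) = Add(-6, Mul(3, -2)) = Add(-6, -6) = -12)
Function('X')(A) = Mul(12, A) (Function('X')(A) = Mul(-12, Mul(-1, A)) = Mul(12, A))
Add(Function('X')(U), Mul(Function('V')(13), 27)) = Add(Mul(12, -10), Mul(6, 27)) = Add(-120, 162) = 42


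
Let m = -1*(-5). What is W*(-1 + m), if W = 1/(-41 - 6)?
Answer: -4/47 ≈ -0.085106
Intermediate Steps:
m = 5
W = -1/47 (W = 1/(-47) = -1/47 ≈ -0.021277)
W*(-1 + m) = -(-1 + 5)/47 = -1/47*4 = -4/47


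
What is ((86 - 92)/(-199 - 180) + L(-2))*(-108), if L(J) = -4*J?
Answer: -328104/379 ≈ -865.71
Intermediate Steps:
((86 - 92)/(-199 - 180) + L(-2))*(-108) = ((86 - 92)/(-199 - 180) - 4*(-2))*(-108) = (-6/(-379) + 8)*(-108) = (-6*(-1/379) + 8)*(-108) = (6/379 + 8)*(-108) = (3038/379)*(-108) = -328104/379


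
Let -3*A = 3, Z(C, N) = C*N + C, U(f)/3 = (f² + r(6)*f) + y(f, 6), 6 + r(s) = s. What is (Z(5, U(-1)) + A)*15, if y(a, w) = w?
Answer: 1635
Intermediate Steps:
r(s) = -6 + s
U(f) = 18 + 3*f² (U(f) = 3*((f² + (-6 + 6)*f) + 6) = 3*((f² + 0*f) + 6) = 3*((f² + 0) + 6) = 3*(f² + 6) = 3*(6 + f²) = 18 + 3*f²)
Z(C, N) = C + C*N
A = -1 (A = -⅓*3 = -1)
(Z(5, U(-1)) + A)*15 = (5*(1 + (18 + 3*(-1)²)) - 1)*15 = (5*(1 + (18 + 3*1)) - 1)*15 = (5*(1 + (18 + 3)) - 1)*15 = (5*(1 + 21) - 1)*15 = (5*22 - 1)*15 = (110 - 1)*15 = 109*15 = 1635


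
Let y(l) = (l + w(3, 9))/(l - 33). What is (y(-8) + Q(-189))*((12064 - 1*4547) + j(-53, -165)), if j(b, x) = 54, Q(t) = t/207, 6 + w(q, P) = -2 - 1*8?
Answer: -2339439/943 ≈ -2480.8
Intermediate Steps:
w(q, P) = -16 (w(q, P) = -6 + (-2 - 1*8) = -6 + (-2 - 8) = -6 - 10 = -16)
y(l) = (-16 + l)/(-33 + l) (y(l) = (l - 16)/(l - 33) = (-16 + l)/(-33 + l))
Q(t) = t/207 (Q(t) = t*(1/207) = t/207)
(y(-8) + Q(-189))*((12064 - 1*4547) + j(-53, -165)) = ((-16 - 8)/(-33 - 8) + (1/207)*(-189))*((12064 - 1*4547) + 54) = (-24/(-41) - 21/23)*((12064 - 4547) + 54) = (-1/41*(-24) - 21/23)*(7517 + 54) = (24/41 - 21/23)*7571 = -309/943*7571 = -2339439/943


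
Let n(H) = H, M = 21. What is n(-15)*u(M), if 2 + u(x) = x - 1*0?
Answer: -285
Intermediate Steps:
u(x) = -2 + x (u(x) = -2 + (x - 1*0) = -2 + (x + 0) = -2 + x)
n(-15)*u(M) = -15*(-2 + 21) = -15*19 = -285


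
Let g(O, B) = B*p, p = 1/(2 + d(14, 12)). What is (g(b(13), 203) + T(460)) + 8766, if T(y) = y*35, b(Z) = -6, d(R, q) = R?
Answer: 398059/16 ≈ 24879.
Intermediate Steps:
p = 1/16 (p = 1/(2 + 14) = 1/16 ≈ 0.062500)
T(y) = 35*y
g(O, B) = B/16 (g(O, B) = B*(1/16) = B/16)
(g(b(13), 203) + T(460)) + 8766 = ((1/16)*203 + 35*460) + 8766 = (203/16 + 16100) + 8766 = 257803/16 + 8766 = 398059/16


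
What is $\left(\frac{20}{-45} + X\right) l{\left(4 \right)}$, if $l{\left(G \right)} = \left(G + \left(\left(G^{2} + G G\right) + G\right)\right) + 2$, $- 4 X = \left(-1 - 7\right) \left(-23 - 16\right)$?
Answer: $- \frac{9884}{3} \approx -3294.7$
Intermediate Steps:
$X = -78$ ($X = - \frac{\left(-1 - 7\right) \left(-23 - 16\right)}{4} = - \frac{\left(-8\right) \left(-39\right)}{4} = \left(- \frac{1}{4}\right) 312 = -78$)
$l{\left(G \right)} = 2 + 2 G + 2 G^{2}$ ($l{\left(G \right)} = \left(G + \left(\left(G^{2} + G^{2}\right) + G\right)\right) + 2 = \left(G + \left(2 G^{2} + G\right)\right) + 2 = \left(G + \left(G + 2 G^{2}\right)\right) + 2 = \left(2 G + 2 G^{2}\right) + 2 = 2 + 2 G + 2 G^{2}$)
$\left(\frac{20}{-45} + X\right) l{\left(4 \right)} = \left(\frac{20}{-45} - 78\right) \left(2 + 2 \cdot 4 + 2 \cdot 4^{2}\right) = \left(20 \left(- \frac{1}{45}\right) - 78\right) \left(2 + 8 + 2 \cdot 16\right) = \left(- \frac{4}{9} - 78\right) \left(2 + 8 + 32\right) = \left(- \frac{706}{9}\right) 42 = - \frac{9884}{3}$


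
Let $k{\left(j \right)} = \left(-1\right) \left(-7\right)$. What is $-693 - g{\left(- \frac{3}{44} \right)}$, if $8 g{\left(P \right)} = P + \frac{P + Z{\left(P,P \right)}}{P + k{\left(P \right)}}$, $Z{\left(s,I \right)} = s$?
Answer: $- \frac{74399301}{107360} \approx -692.99$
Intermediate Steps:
$k{\left(j \right)} = 7$
$g{\left(P \right)} = \frac{P}{8} + \frac{P}{4 \left(7 + P\right)}$ ($g{\left(P \right)} = \frac{P + \frac{P + P}{P + 7}}{8} = \frac{P + \frac{2 P}{7 + P}}{8} = \frac{P}{8} + \frac{P}{4 \left(7 + P\right)}$)
$-693 - g{\left(- \frac{3}{44} \right)} = -693 - \frac{- \frac{3}{44} \left(9 - \frac{3}{44}\right)}{8 \left(7 - \frac{3}{44}\right)} = -693 - \frac{\left(-3\right) \frac{1}{44} \left(9 - \frac{3}{44}\right)}{8 \left(7 - \frac{3}{44}\right)} = -693 - \frac{1}{8} \left(- \frac{3}{44}\right) \frac{1}{7 - \frac{3}{44}} \left(9 - \frac{3}{44}\right) = -693 - \frac{1}{8} \left(- \frac{3}{44}\right) \frac{1}{\frac{305}{44}} \cdot \frac{393}{44} = -693 - \frac{1}{8} \left(- \frac{3}{44}\right) \frac{44}{305} \cdot \frac{393}{44} = -693 - - \frac{1179}{107360} = -693 + \frac{1179}{107360} = - \frac{74399301}{107360}$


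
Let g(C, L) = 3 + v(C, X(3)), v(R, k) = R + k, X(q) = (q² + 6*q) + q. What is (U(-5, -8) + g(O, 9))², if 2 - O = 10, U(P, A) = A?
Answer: 289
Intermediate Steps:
X(q) = q² + 7*q
O = -8 (O = 2 - 1*10 = 2 - 10 = -8)
g(C, L) = 33 + C (g(C, L) = 3 + (C + 3*(7 + 3)) = 3 + (C + 3*10) = 3 + (C + 30) = 3 + (30 + C) = 33 + C)
(U(-5, -8) + g(O, 9))² = (-8 + (33 - 8))² = (-8 + 25)² = 17² = 289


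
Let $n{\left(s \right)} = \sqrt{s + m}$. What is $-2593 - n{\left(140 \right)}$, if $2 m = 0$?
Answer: $-2593 - 2 \sqrt{35} \approx -2604.8$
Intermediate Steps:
$m = 0$ ($m = \frac{1}{2} \cdot 0 = 0$)
$n{\left(s \right)} = \sqrt{s}$ ($n{\left(s \right)} = \sqrt{s + 0} = \sqrt{s}$)
$-2593 - n{\left(140 \right)} = -2593 - \sqrt{140} = -2593 - 2 \sqrt{35}$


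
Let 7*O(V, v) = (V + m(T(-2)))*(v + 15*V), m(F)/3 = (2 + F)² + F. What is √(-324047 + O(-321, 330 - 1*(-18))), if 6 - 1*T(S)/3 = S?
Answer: I*√71505854/7 ≈ 1208.0*I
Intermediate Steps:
T(S) = 18 - 3*S
m(F) = 3*F + 3*(2 + F)² (m(F) = 3*((2 + F)² + F) = 3*(F + (2 + F)²) = 3*F + 3*(2 + F)²)
O(V, v) = (2100 + V)*(v + 15*V)/7 (O(V, v) = ((V + (3*(18 - 3*(-2)) + 3*(2 + (18 - 3*(-2)))²))*(v + 15*V))/7 = ((V + (3*(18 + 6) + 3*(2 + (18 + 6))²))*(v + 15*V))/7 = ((V + (3*24 + 3*(2 + 24)²))*(v + 15*V))/7 = ((V + (72 + 3*26²))*(v + 15*V))/7 = ((V + (72 + 3*676))*(v + 15*V))/7 = ((V + (72 + 2028))*(v + 15*V))/7 = ((V + 2100)*(v + 15*V))/7 = ((2100 + V)*(v + 15*V))/7 = (2100 + V)*(v + 15*V)/7)
√(-324047 + O(-321, 330 - 1*(-18))) = √(-324047 + (300*(330 - 1*(-18)) + 4500*(-321) + (15/7)*(-321)² + (⅐)*(-321)*(330 - 1*(-18)))) = √(-324047 + (300*(330 + 18) - 1444500 + (15/7)*103041 + (⅐)*(-321)*(330 + 18))) = √(-324047 + (300*348 - 1444500 + 1545615/7 + (⅐)*(-321)*348)) = √(-324047 + (104400 - 1444500 + 1545615/7 - 111708/7)) = √(-324047 - 7946793/7) = √(-10215122/7) = I*√71505854/7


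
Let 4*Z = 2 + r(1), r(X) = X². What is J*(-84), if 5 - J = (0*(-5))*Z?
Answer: -420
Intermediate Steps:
Z = ¾ (Z = (2 + 1²)/4 = (2 + 1)/4 = (¼)*3 = ¾ ≈ 0.75000)
J = 5 (J = 5 - 0*(-5)*3/4 = 5 - 0*3/4 = 5 - 1*0 = 5 + 0 = 5)
J*(-84) = 5*(-84) = -420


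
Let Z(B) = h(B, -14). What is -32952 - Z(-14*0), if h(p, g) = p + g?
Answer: -32938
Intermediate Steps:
h(p, g) = g + p
Z(B) = -14 + B
-32952 - Z(-14*0) = -32952 - (-14 - 14*0) = -32952 - (-14 + 0) = -32952 - 1*(-14) = -32952 + 14 = -32938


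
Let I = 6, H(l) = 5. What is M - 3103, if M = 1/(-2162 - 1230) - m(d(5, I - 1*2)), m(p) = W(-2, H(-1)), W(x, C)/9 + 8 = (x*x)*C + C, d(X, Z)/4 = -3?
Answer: -11044353/3392 ≈ -3256.0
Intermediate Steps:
d(X, Z) = -12 (d(X, Z) = 4*(-3) = -12)
W(x, C) = -72 + 9*C + 9*C*x**2 (W(x, C) = -72 + 9*((x*x)*C + C) = -72 + 9*(x**2*C + C) = -72 + 9*(C*x**2 + C) = -72 + 9*(C + C*x**2) = -72 + (9*C + 9*C*x**2) = -72 + 9*C + 9*C*x**2)
m(p) = 153 (m(p) = -72 + 9*5 + 9*5*(-2)**2 = -72 + 45 + 9*5*4 = -72 + 45 + 180 = 153)
M = -518977/3392 (M = 1/(-2162 - 1230) - 1*153 = 1/(-3392) - 153 = -1/3392 - 153 = -518977/3392 ≈ -153.00)
M - 3103 = -518977/3392 - 3103 = -11044353/3392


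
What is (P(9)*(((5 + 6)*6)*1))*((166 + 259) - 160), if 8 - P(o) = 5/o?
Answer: 390610/3 ≈ 1.3020e+5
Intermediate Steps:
P(o) = 8 - 5/o
(P(9)*(((5 + 6)*6)*1))*((166 + 259) - 160) = ((8 - 5/9)*(((5 + 6)*6)*1))*((166 + 259) - 160) = ((8 - 5*1/9)*((11*6)*1))*(425 - 160) = ((8 - 5/9)*(66*1))*265 = ((67/9)*66)*265 = (1474/3)*265 = 390610/3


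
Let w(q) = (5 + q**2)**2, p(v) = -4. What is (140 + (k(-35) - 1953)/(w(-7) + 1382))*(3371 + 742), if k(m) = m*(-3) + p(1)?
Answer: 1233628542/2149 ≈ 5.7405e+5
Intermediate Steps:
k(m) = -4 - 3*m (k(m) = m*(-3) - 4 = -3*m - 4 = -4 - 3*m)
(140 + (k(-35) - 1953)/(w(-7) + 1382))*(3371 + 742) = (140 + ((-4 - 3*(-35)) - 1953)/((5 + (-7)**2)**2 + 1382))*(3371 + 742) = (140 + ((-4 + 105) - 1953)/((5 + 49)**2 + 1382))*4113 = (140 + (101 - 1953)/(54**2 + 1382))*4113 = (140 - 1852/(2916 + 1382))*4113 = (140 - 1852/4298)*4113 = (140 - 1852*1/4298)*4113 = (140 - 926/2149)*4113 = (299934/2149)*4113 = 1233628542/2149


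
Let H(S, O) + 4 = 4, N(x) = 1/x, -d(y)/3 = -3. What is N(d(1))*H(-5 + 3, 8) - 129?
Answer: -129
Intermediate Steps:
d(y) = 9 (d(y) = -3*(-3) = 9)
H(S, O) = 0 (H(S, O) = -4 + 4 = 0)
N(d(1))*H(-5 + 3, 8) - 129 = 0/9 - 129 = (⅑)*0 - 129 = 0 - 129 = -129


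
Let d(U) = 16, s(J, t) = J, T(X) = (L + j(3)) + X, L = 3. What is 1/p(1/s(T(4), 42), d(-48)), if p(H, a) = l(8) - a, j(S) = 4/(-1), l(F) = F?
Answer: -⅛ ≈ -0.12500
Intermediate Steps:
j(S) = -4 (j(S) = 4*(-1) = -4)
T(X) = -1 + X (T(X) = (3 - 4) + X = -1 + X)
p(H, a) = 8 - a
1/p(1/s(T(4), 42), d(-48)) = 1/(8 - 1*16) = 1/(8 - 16) = 1/(-8) = -⅛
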